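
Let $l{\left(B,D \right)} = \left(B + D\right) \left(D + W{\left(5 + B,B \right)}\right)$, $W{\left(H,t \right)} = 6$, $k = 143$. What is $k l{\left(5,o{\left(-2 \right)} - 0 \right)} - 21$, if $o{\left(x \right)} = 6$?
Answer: $18855$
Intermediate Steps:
$l{\left(B,D \right)} = \left(6 + D\right) \left(B + D\right)$ ($l{\left(B,D \right)} = \left(B + D\right) \left(D + 6\right) = \left(B + D\right) \left(6 + D\right) = \left(6 + D\right) \left(B + D\right)$)
$k l{\left(5,o{\left(-2 \right)} - 0 \right)} - 21 = 143 \left(\left(6 - 0\right)^{2} + 6 \cdot 5 + 6 \left(6 - 0\right) + 5 \left(6 - 0\right)\right) - 21 = 143 \left(\left(6 + 0\right)^{2} + 30 + 6 \left(6 + 0\right) + 5 \left(6 + 0\right)\right) - 21 = 143 \left(6^{2} + 30 + 6 \cdot 6 + 5 \cdot 6\right) - 21 = 143 \left(36 + 30 + 36 + 30\right) - 21 = 143 \cdot 132 - 21 = 18876 - 21 = 18855$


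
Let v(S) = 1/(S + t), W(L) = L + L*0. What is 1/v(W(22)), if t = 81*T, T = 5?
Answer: 427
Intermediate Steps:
W(L) = L (W(L) = L + 0 = L)
t = 405 (t = 81*5 = 405)
v(S) = 1/(405 + S) (v(S) = 1/(S + 405) = 1/(405 + S))
1/v(W(22)) = 1/(1/(405 + 22)) = 1/(1/427) = 427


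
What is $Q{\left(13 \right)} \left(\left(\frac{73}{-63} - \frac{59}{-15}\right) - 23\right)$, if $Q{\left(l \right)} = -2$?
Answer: $\frac{12742}{315} \approx 40.451$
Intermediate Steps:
$Q{\left(13 \right)} \left(\left(\frac{73}{-63} - \frac{59}{-15}\right) - 23\right) = - 2 \left(\left(\frac{73}{-63} - \frac{59}{-15}\right) - 23\right) = - 2 \left(\left(73 \left(- \frac{1}{63}\right) - - \frac{59}{15}\right) - 23\right) = - 2 \left(\left(- \frac{73}{63} + \frac{59}{15}\right) - 23\right) = - 2 \left(\frac{874}{315} - 23\right) = \left(-2\right) \left(- \frac{6371}{315}\right) = \frac{12742}{315}$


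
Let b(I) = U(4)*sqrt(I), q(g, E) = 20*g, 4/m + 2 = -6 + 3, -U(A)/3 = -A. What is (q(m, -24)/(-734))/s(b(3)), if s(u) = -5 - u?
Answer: 40/149369 - 96*sqrt(3)/149369 ≈ -0.00084540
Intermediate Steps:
U(A) = 3*A (U(A) = -(-3)*A = 3*A)
m = -4/5 (m = 4/(-2 + (-6 + 3)) = 4/(-2 - 3) = 4/(-5) = 4*(-1/5) = -4/5 ≈ -0.80000)
b(I) = 12*sqrt(I) (b(I) = (3*4)*sqrt(I) = 12*sqrt(I))
(q(m, -24)/(-734))/s(b(3)) = ((20*(-4/5))/(-734))/(-5 - 12*sqrt(3)) = (-16*(-1/734))/(-5 - 12*sqrt(3)) = 8/(367*(-5 - 12*sqrt(3)))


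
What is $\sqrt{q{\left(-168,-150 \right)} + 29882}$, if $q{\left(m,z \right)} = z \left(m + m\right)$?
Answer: $\sqrt{80282} \approx 283.34$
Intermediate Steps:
$q{\left(m,z \right)} = 2 m z$ ($q{\left(m,z \right)} = z 2 m = 2 m z$)
$\sqrt{q{\left(-168,-150 \right)} + 29882} = \sqrt{2 \left(-168\right) \left(-150\right) + 29882} = \sqrt{50400 + 29882} = \sqrt{80282}$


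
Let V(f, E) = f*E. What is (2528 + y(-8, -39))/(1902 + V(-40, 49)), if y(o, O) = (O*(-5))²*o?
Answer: 150836/29 ≈ 5201.2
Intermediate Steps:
V(f, E) = E*f
y(o, O) = 25*o*O² (y(o, O) = (-5*O)²*o = (25*O²)*o = 25*o*O²)
(2528 + y(-8, -39))/(1902 + V(-40, 49)) = (2528 + 25*(-8)*(-39)²)/(1902 + 49*(-40)) = (2528 + 25*(-8)*1521)/(1902 - 1960) = (2528 - 304200)/(-58) = -301672*(-1/58) = 150836/29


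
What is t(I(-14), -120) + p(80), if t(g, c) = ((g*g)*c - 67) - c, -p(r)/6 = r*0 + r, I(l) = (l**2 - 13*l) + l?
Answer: -15899947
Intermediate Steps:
I(l) = l**2 - 12*l
p(r) = -6*r (p(r) = -6*(r*0 + r) = -6*(0 + r) = -6*r)
t(g, c) = -67 - c + c*g**2 (t(g, c) = (g**2*c - 67) - c = (c*g**2 - 67) - c = (-67 + c*g**2) - c = -67 - c + c*g**2)
t(I(-14), -120) + p(80) = (-67 - 1*(-120) - 120*196*(-12 - 14)**2) - 6*80 = (-67 + 120 - 120*(-14*(-26))**2) - 480 = (-67 + 120 - 120*364**2) - 480 = (-67 + 120 - 120*132496) - 480 = (-67 + 120 - 15899520) - 480 = -15899467 - 480 = -15899947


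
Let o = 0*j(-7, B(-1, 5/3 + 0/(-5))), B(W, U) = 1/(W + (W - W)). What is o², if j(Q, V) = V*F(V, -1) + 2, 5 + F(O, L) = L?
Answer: 0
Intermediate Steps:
F(O, L) = -5 + L
B(W, U) = 1/W (B(W, U) = 1/(W + 0) = 1/W)
j(Q, V) = 2 - 6*V (j(Q, V) = V*(-5 - 1) + 2 = V*(-6) + 2 = -6*V + 2 = 2 - 6*V)
o = 0 (o = 0*(2 - 6/(-1)) = 0*(2 - 6*(-1)) = 0*(2 + 6) = 0*8 = 0)
o² = 0² = 0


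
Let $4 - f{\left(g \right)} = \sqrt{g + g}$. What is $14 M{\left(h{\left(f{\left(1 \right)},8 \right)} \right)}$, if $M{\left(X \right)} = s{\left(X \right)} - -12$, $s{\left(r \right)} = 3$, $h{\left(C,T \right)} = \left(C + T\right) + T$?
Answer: $210$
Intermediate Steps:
$f{\left(g \right)} = 4 - \sqrt{2} \sqrt{g}$ ($f{\left(g \right)} = 4 - \sqrt{g + g} = 4 - \sqrt{2 g} = 4 - \sqrt{2} \sqrt{g}$)
$h{\left(C,T \right)} = C + 2 T$
$M{\left(X \right)} = 15$ ($M{\left(X \right)} = 3 - -12 = 3 + 12 = 15$)
$14 M{\left(h{\left(f{\left(1 \right)},8 \right)} \right)} = 14 \cdot 15 = 210$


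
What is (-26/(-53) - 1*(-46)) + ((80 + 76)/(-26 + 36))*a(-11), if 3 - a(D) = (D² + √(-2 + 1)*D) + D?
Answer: -430018/265 + 858*I/5 ≈ -1622.7 + 171.6*I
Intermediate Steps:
a(D) = 3 - D - D² - I*D (a(D) = 3 - ((D² + √(-2 + 1)*D) + D) = 3 - ((D² + √(-1)*D) + D) = 3 - ((D² + I*D) + D) = 3 - (D + D² + I*D) = 3 + (-D - D² - I*D) = 3 - D - D² - I*D)
(-26/(-53) - 1*(-46)) + ((80 + 76)/(-26 + 36))*a(-11) = (-26/(-53) - 1*(-46)) + ((80 + 76)/(-26 + 36))*(3 - 1*(-11) - 1*(-11)² - 1*I*(-11)) = (-26*(-1/53) + 46) + (156/10)*(3 + 11 - 1*121 + 11*I) = (26/53 + 46) + (156*(⅒))*(3 + 11 - 121 + 11*I) = 2464/53 + 78*(-107 + 11*I)/5 = 2464/53 + (-8346/5 + 858*I/5) = -430018/265 + 858*I/5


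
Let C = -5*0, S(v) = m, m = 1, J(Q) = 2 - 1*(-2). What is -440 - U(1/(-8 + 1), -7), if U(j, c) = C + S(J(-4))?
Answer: -441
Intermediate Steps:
J(Q) = 4 (J(Q) = 2 + 2 = 4)
S(v) = 1
C = 0
U(j, c) = 1 (U(j, c) = 0 + 1 = 1)
-440 - U(1/(-8 + 1), -7) = -440 - 1*1 = -440 - 1 = -441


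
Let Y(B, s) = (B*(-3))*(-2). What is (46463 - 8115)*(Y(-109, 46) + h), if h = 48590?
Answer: 1838249728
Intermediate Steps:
Y(B, s) = 6*B (Y(B, s) = -3*B*(-2) = 6*B)
(46463 - 8115)*(Y(-109, 46) + h) = (46463 - 8115)*(6*(-109) + 48590) = 38348*(-654 + 48590) = 38348*47936 = 1838249728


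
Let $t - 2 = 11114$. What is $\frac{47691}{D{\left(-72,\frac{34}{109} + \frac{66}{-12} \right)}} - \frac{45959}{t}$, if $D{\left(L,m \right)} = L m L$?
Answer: $- \frac{5347658677}{905198112} \approx -5.9077$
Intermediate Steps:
$D{\left(L,m \right)} = m L^{2}$
$t = 11116$ ($t = 2 + 11114 = 11116$)
$\frac{47691}{D{\left(-72,\frac{34}{109} + \frac{66}{-12} \right)}} - \frac{45959}{t} = \frac{47691}{\left(\frac{34}{109} + \frac{66}{-12}\right) \left(-72\right)^{2}} - \frac{45959}{11116} = \frac{47691}{\left(34 \cdot \frac{1}{109} + 66 \left(- \frac{1}{12}\right)\right) 5184} - \frac{45959}{11116} = \frac{47691}{\left(\frac{34}{109} - \frac{11}{2}\right) 5184} - \frac{45959}{11116} = \frac{47691}{\left(- \frac{1131}{218}\right) 5184} - \frac{45959}{11116} = \frac{47691}{- \frac{2931552}{109}} - \frac{45959}{11116} = 47691 \left(- \frac{109}{2931552}\right) - \frac{45959}{11116} = - \frac{577591}{325728} - \frac{45959}{11116} = - \frac{5347658677}{905198112}$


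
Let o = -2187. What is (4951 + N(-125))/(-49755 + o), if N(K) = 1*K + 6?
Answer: -2416/25971 ≈ -0.093027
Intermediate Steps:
N(K) = 6 + K (N(K) = K + 6 = 6 + K)
(4951 + N(-125))/(-49755 + o) = (4951 + (6 - 125))/(-49755 - 2187) = (4951 - 119)/(-51942) = 4832*(-1/51942) = -2416/25971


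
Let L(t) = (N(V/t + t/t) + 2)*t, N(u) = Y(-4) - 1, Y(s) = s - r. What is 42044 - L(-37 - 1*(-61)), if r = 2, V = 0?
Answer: 42164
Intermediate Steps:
Y(s) = -2 + s (Y(s) = s - 1*2 = s - 2 = -2 + s)
N(u) = -7 (N(u) = (-2 - 4) - 1 = -6 - 1 = -7)
L(t) = -5*t (L(t) = (-7 + 2)*t = -5*t)
42044 - L(-37 - 1*(-61)) = 42044 - (-5)*(-37 - 1*(-61)) = 42044 - (-5)*(-37 + 61) = 42044 - (-5)*24 = 42044 - 1*(-120) = 42044 + 120 = 42164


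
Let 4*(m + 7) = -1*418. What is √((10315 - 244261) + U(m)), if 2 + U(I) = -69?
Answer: I*√234017 ≈ 483.75*I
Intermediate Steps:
m = -223/2 (m = -7 + (-1*418)/4 = -7 + (¼)*(-418) = -7 - 209/2 = -223/2 ≈ -111.50)
U(I) = -71 (U(I) = -2 - 69 = -71)
√((10315 - 244261) + U(m)) = √((10315 - 244261) - 71) = √(-233946 - 71) = √(-234017) = I*√234017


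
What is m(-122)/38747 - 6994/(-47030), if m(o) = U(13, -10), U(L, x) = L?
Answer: 135803954/911135705 ≈ 0.14905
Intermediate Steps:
m(o) = 13
m(-122)/38747 - 6994/(-47030) = 13/38747 - 6994/(-47030) = 13*(1/38747) - 6994*(-1/47030) = 13/38747 + 3497/23515 = 135803954/911135705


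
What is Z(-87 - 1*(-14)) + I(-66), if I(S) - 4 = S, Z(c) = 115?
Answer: 53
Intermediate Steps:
I(S) = 4 + S
Z(-87 - 1*(-14)) + I(-66) = 115 + (4 - 66) = 115 - 62 = 53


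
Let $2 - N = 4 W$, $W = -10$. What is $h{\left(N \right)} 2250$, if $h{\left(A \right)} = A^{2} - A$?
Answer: $3874500$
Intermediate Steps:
$N = 42$ ($N = 2 - 4 \left(-10\right) = 2 - -40 = 2 + 40 = 42$)
$h{\left(N \right)} 2250 = 42 \left(-1 + 42\right) 2250 = 42 \cdot 41 \cdot 2250 = 1722 \cdot 2250 = 3874500$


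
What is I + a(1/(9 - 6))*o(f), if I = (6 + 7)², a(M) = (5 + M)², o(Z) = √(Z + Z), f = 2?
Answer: 2033/9 ≈ 225.89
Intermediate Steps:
o(Z) = √2*√Z (o(Z) = √(2*Z) = √2*√Z)
I = 169 (I = 13² = 169)
I + a(1/(9 - 6))*o(f) = 169 + (5 + 1/(9 - 6))²*(√2*√2) = 169 + (5 + 1/3)²*2 = 169 + (5 + ⅓)²*2 = 169 + (16/3)²*2 = 169 + (256/9)*2 = 169 + 512/9 = 2033/9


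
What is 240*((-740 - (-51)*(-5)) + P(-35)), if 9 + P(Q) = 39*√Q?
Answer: -240960 + 9360*I*√35 ≈ -2.4096e+5 + 55375.0*I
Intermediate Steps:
P(Q) = -9 + 39*√Q
240*((-740 - (-51)*(-5)) + P(-35)) = 240*((-740 - (-51)*(-5)) + (-9 + 39*√(-35))) = 240*((-740 - 1*255) + (-9 + 39*(I*√35))) = 240*((-740 - 255) + (-9 + 39*I*√35)) = 240*(-995 + (-9 + 39*I*√35)) = 240*(-1004 + 39*I*√35) = -240960 + 9360*I*√35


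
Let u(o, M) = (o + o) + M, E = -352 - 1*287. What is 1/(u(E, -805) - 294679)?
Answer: -1/296762 ≈ -3.3697e-6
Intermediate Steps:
E = -639 (E = -352 - 287 = -639)
u(o, M) = M + 2*o (u(o, M) = 2*o + M = M + 2*o)
1/(u(E, -805) - 294679) = 1/((-805 + 2*(-639)) - 294679) = 1/((-805 - 1278) - 294679) = 1/(-2083 - 294679) = 1/(-296762) = -1/296762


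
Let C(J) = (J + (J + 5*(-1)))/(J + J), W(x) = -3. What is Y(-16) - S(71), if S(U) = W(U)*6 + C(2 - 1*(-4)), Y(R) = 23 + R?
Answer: 293/12 ≈ 24.417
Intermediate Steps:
C(J) = (-5 + 2*J)/(2*J) (C(J) = (J + (J - 5))/((2*J)) = (J + (-5 + J))*(1/(2*J)) = (-5 + 2*J)*(1/(2*J)) = (-5 + 2*J)/(2*J))
S(U) = -209/12 (S(U) = -3*6 + (-5/2 + (2 - 1*(-4)))/(2 - 1*(-4)) = -18 + (-5/2 + (2 + 4))/(2 + 4) = -18 + (-5/2 + 6)/6 = -18 + (⅙)*(7/2) = -18 + 7/12 = -209/12)
Y(-16) - S(71) = (23 - 16) - 1*(-209/12) = 7 + 209/12 = 293/12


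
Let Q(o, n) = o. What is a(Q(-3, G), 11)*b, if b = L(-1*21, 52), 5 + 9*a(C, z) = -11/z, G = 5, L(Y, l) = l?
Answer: -104/3 ≈ -34.667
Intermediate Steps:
a(C, z) = -5/9 - 11/(9*z) (a(C, z) = -5/9 + (-11/z)/9 = -5/9 - 11/(9*z))
b = 52
a(Q(-3, G), 11)*b = ((⅑)*(-11 - 5*11)/11)*52 = ((⅑)*(1/11)*(-11 - 55))*52 = ((⅑)*(1/11)*(-66))*52 = -⅔*52 = -104/3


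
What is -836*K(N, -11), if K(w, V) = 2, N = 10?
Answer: -1672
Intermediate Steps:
-836*K(N, -11) = -836*2 = -1672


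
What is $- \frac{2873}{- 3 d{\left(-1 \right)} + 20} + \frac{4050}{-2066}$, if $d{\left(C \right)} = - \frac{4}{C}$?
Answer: $- \frac{2984009}{8264} \approx -361.09$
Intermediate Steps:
$- \frac{2873}{- 3 d{\left(-1 \right)} + 20} + \frac{4050}{-2066} = - \frac{2873}{- 3 \left(- \frac{4}{-1}\right) + 20} + \frac{4050}{-2066} = - \frac{2873}{- 3 \left(\left(-4\right) \left(-1\right)\right) + 20} + 4050 \left(- \frac{1}{2066}\right) = - \frac{2873}{\left(-3\right) 4 + 20} - \frac{2025}{1033} = - \frac{2873}{-12 + 20} - \frac{2025}{1033} = - \frac{2873}{8} - \frac{2025}{1033} = - \frac{2984009}{8264}$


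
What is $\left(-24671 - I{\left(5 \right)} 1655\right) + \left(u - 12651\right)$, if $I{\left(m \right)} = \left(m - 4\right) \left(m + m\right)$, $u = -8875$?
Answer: $-62747$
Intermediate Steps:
$I{\left(m \right)} = 2 m \left(-4 + m\right)$ ($I{\left(m \right)} = \left(-4 + m\right) 2 m = 2 m \left(-4 + m\right)$)
$\left(-24671 - I{\left(5 \right)} 1655\right) + \left(u - 12651\right) = \left(-24671 - 2 \cdot 5 \left(-4 + 5\right) 1655\right) - 21526 = \left(-24671 - 2 \cdot 5 \cdot 1 \cdot 1655\right) - 21526 = \left(-24671 - 10 \cdot 1655\right) - 21526 = \left(-24671 - 16550\right) - 21526 = -41221 - 21526 = -62747$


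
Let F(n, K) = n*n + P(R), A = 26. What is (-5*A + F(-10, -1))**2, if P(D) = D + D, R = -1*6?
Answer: 1764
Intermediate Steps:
R = -6
P(D) = 2*D
F(n, K) = -12 + n**2 (F(n, K) = n*n + 2*(-6) = n**2 - 12 = -12 + n**2)
(-5*A + F(-10, -1))**2 = (-5*26 + (-12 + (-10)**2))**2 = (-130 + (-12 + 100))**2 = (-130 + 88)**2 = (-42)**2 = 1764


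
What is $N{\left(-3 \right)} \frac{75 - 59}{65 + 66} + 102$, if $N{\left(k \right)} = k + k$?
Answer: $\frac{13266}{131} \approx 101.27$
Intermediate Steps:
$N{\left(k \right)} = 2 k$
$N{\left(-3 \right)} \frac{75 - 59}{65 + 66} + 102 = 2 \left(-3\right) \frac{75 - 59}{65 + 66} + 102 = - 6 \cdot \frac{16}{131} + 102 = - 6 \cdot 16 \cdot \frac{1}{131} + 102 = \left(-6\right) \frac{16}{131} + 102 = - \frac{96}{131} + 102 = \frac{13266}{131}$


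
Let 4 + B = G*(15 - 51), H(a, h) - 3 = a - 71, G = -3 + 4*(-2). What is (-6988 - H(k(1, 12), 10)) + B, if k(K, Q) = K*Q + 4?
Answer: -6544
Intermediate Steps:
G = -11 (G = -3 - 8 = -11)
k(K, Q) = 4 + K*Q
H(a, h) = -68 + a (H(a, h) = 3 + (a - 71) = 3 + (-71 + a) = -68 + a)
B = 392 (B = -4 - 11*(15 - 51) = -4 - 11*(-36) = -4 + 396 = 392)
(-6988 - H(k(1, 12), 10)) + B = (-6988 - (-68 + (4 + 1*12))) + 392 = (-6988 - (-68 + (4 + 12))) + 392 = (-6988 - (-68 + 16)) + 392 = (-6988 - 1*(-52)) + 392 = (-6988 + 52) + 392 = -6936 + 392 = -6544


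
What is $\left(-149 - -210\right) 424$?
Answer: $25864$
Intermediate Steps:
$\left(-149 - -210\right) 424 = \left(-149 + 210\right) 424 = 61 \cdot 424 = 25864$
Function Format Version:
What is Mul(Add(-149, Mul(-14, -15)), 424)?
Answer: 25864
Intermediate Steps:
Mul(Add(-149, Mul(-14, -15)), 424) = Mul(Add(-149, 210), 424) = Mul(61, 424) = 25864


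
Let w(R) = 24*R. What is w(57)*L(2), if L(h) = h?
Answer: 2736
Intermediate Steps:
w(57)*L(2) = (24*57)*2 = 1368*2 = 2736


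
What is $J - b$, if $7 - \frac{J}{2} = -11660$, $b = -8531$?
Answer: $31865$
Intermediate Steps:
$J = 23334$ ($J = 14 - -23320 = 14 + 23320 = 23334$)
$J - b = 23334 - -8531 = 23334 + 8531 = 31865$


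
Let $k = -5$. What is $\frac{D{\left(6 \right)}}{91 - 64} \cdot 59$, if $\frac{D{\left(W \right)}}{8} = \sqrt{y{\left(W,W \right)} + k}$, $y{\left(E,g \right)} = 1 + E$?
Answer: $\frac{472 \sqrt{2}}{27} \approx 24.723$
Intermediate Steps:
$D{\left(W \right)} = 8 \sqrt{-4 + W}$ ($D{\left(W \right)} = 8 \sqrt{\left(1 + W\right) - 5} = 8 \sqrt{-4 + W}$)
$\frac{D{\left(6 \right)}}{91 - 64} \cdot 59 = \frac{8 \sqrt{-4 + 6}}{91 - 64} \cdot 59 = \frac{8 \sqrt{2}}{27} \cdot 59 = \frac{472 \sqrt{2}}{27}$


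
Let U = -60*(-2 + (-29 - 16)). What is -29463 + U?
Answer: -26643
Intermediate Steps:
U = 2820 (U = -60*(-2 - 45) = -60*(-47) = 2820)
-29463 + U = -29463 + 2820 = -26643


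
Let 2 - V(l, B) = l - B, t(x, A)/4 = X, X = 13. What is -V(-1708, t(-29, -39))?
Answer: -1762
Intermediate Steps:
t(x, A) = 52 (t(x, A) = 4*13 = 52)
V(l, B) = 2 + B - l (V(l, B) = 2 - (l - B) = 2 + (B - l) = 2 + B - l)
-V(-1708, t(-29, -39)) = -(2 + 52 - 1*(-1708)) = -(2 + 52 + 1708) = -1*1762 = -1762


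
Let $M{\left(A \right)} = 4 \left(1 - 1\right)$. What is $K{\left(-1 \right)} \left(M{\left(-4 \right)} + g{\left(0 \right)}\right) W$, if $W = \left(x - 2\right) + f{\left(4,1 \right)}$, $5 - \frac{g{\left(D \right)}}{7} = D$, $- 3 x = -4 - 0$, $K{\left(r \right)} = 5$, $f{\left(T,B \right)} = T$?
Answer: $\frac{1750}{3} \approx 583.33$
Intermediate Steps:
$M{\left(A \right)} = 0$ ($M{\left(A \right)} = 4 \cdot 0 = 0$)
$x = \frac{4}{3}$ ($x = - \frac{-4 - 0}{3} = - \frac{-4 + 0}{3} = \left(- \frac{1}{3}\right) \left(-4\right) = \frac{4}{3} \approx 1.3333$)
$g{\left(D \right)} = 35 - 7 D$
$W = \frac{10}{3}$ ($W = \left(\frac{4}{3} - 2\right) + 4 = - \frac{2}{3} + 4 = \frac{10}{3} \approx 3.3333$)
$K{\left(-1 \right)} \left(M{\left(-4 \right)} + g{\left(0 \right)}\right) W = 5 \left(0 + \left(35 - 0\right)\right) \frac{10}{3} = 5 \left(0 + \left(35 + 0\right)\right) \frac{10}{3} = 5 \left(0 + 35\right) \frac{10}{3} = 5 \cdot 35 \cdot \frac{10}{3} = 5 \cdot \frac{350}{3} = \frac{1750}{3}$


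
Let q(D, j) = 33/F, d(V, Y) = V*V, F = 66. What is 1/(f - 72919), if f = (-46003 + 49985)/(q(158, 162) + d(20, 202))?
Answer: -801/58400155 ≈ -1.3716e-5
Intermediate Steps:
d(V, Y) = V²
q(D, j) = ½ (q(D, j) = 33/66 = 33*(1/66) = ½)
f = 7964/801 (f = (-46003 + 49985)/(½ + 20²) = 3982/(½ + 400) = 3982/(801/2) = 3982*(2/801) = 7964/801 ≈ 9.9426)
1/(f - 72919) = 1/(7964/801 - 72919) = 1/(-58400155/801) = -801/58400155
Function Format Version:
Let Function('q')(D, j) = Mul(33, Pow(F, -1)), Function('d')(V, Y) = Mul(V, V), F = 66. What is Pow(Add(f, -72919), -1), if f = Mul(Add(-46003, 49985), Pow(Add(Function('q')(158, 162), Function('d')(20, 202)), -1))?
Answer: Rational(-801, 58400155) ≈ -1.3716e-5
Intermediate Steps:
Function('d')(V, Y) = Pow(V, 2)
Function('q')(D, j) = Rational(1, 2) (Function('q')(D, j) = Mul(33, Pow(66, -1)) = Mul(33, Rational(1, 66)) = Rational(1, 2))
f = Rational(7964, 801) (f = Mul(Add(-46003, 49985), Pow(Add(Rational(1, 2), Pow(20, 2)), -1)) = Mul(3982, Pow(Add(Rational(1, 2), 400), -1)) = Mul(3982, Pow(Rational(801, 2), -1)) = Mul(3982, Rational(2, 801)) = Rational(7964, 801) ≈ 9.9426)
Pow(Add(f, -72919), -1) = Pow(Add(Rational(7964, 801), -72919), -1) = Pow(Rational(-58400155, 801), -1) = Rational(-801, 58400155)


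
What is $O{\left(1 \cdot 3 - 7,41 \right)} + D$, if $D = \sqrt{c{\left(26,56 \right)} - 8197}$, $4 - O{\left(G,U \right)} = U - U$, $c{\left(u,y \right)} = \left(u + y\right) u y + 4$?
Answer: $4 + 11 \sqrt{919} \approx 337.47$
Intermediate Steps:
$c{\left(u,y \right)} = 4 + u y \left(u + y\right)$ ($c{\left(u,y \right)} = u \left(u + y\right) y + 4 = u y \left(u + y\right) + 4 = 4 + u y \left(u + y\right)$)
$O{\left(G,U \right)} = 4$ ($O{\left(G,U \right)} = 4 - \left(U - U\right) = 4 - 0 = 4 + 0 = 4$)
$D = 11 \sqrt{919}$ ($D = \sqrt{\left(4 + 26 \cdot 56^{2} + 56 \cdot 26^{2}\right) - 8197} = \sqrt{\left(4 + 26 \cdot 3136 + 56 \cdot 676\right) - 8197} = \sqrt{\left(4 + 81536 + 37856\right) - 8197} = \sqrt{119396 - 8197} = \sqrt{111199} = 11 \sqrt{919} \approx 333.47$)
$O{\left(1 \cdot 3 - 7,41 \right)} + D = 4 + 11 \sqrt{919}$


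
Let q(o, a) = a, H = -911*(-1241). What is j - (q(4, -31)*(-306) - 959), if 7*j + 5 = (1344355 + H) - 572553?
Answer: 263237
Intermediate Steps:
H = 1130551
j = 271764 (j = -5/7 + ((1344355 + 1130551) - 572553)/7 = -5/7 + (2474906 - 572553)/7 = -5/7 + (⅐)*1902353 = -5/7 + 1902353/7 = 271764)
j - (q(4, -31)*(-306) - 959) = 271764 - (-31*(-306) - 959) = 271764 - (9486 - 959) = 271764 - 1*8527 = 271764 - 8527 = 263237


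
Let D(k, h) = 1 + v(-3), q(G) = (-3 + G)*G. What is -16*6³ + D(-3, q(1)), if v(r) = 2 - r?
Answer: -3450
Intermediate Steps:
q(G) = G*(-3 + G)
D(k, h) = 6 (D(k, h) = 1 + (2 - 1*(-3)) = 1 + (2 + 3) = 1 + 5 = 6)
-16*6³ + D(-3, q(1)) = -16*6³ + 6 = -16*216 + 6 = -3456 + 6 = -3450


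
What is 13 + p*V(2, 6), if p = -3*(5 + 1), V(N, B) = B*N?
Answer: -203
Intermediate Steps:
p = -18 (p = -3*6 = -18)
13 + p*V(2, 6) = 13 - 108*2 = 13 - 18*12 = 13 - 216 = -203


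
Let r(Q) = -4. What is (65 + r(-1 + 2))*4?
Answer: 244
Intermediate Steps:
(65 + r(-1 + 2))*4 = (65 - 4)*4 = 61*4 = 244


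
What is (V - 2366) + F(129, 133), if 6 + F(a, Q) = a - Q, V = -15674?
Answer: -18050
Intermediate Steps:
F(a, Q) = -6 + a - Q (F(a, Q) = -6 + (a - Q) = -6 + a - Q)
(V - 2366) + F(129, 133) = (-15674 - 2366) + (-6 + 129 - 1*133) = -18040 + (-6 + 129 - 133) = -18040 - 10 = -18050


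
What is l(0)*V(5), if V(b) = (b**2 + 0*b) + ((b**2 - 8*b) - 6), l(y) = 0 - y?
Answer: 0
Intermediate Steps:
l(y) = -y
V(b) = -6 - 8*b + 2*b**2 (V(b) = (b**2 + 0) + (-6 + b**2 - 8*b) = b**2 + (-6 + b**2 - 8*b) = -6 - 8*b + 2*b**2)
l(0)*V(5) = (-1*0)*(-6 - 8*5 + 2*5**2) = 0*(-6 - 40 + 2*25) = 0*(-6 - 40 + 50) = 0*4 = 0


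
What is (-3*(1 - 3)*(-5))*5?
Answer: -150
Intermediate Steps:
(-3*(1 - 3)*(-5))*5 = (-3*(-2)*(-5))*5 = (6*(-5))*5 = -30*5 = -150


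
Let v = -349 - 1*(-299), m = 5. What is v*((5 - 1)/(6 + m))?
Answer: -200/11 ≈ -18.182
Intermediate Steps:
v = -50 (v = -349 + 299 = -50)
v*((5 - 1)/(6 + m)) = -50*(5 - 1)/(6 + 5) = -200/11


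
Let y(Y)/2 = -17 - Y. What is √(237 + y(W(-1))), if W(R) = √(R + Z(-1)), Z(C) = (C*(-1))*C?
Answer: √(203 - 2*I*√2) ≈ 14.248 - 0.09926*I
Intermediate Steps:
Z(C) = -C² (Z(C) = (-C)*C = -C²)
W(R) = √(-1 + R) (W(R) = √(R - 1*(-1)²) = √(R - 1*1) = √(R - 1) = √(-1 + R))
y(Y) = -34 - 2*Y (y(Y) = 2*(-17 - Y) = -34 - 2*Y)
√(237 + y(W(-1))) = √(237 + (-34 - 2*√(-1 - 1))) = √(237 + (-34 - 2*I*√2)) = √(203 - 2*I*√2)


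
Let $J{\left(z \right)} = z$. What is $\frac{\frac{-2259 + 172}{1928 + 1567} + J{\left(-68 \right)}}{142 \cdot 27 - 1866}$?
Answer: $- \frac{239747}{6878160} \approx -0.034856$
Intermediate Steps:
$\frac{\frac{-2259 + 172}{1928 + 1567} + J{\left(-68 \right)}}{142 \cdot 27 - 1866} = \frac{\frac{-2259 + 172}{1928 + 1567} - 68}{142 \cdot 27 - 1866} = \frac{- \frac{2087}{3495} - 68}{3834 - 1866} = \frac{\left(-2087\right) \frac{1}{3495} - 68}{1968} = \left(- \frac{2087}{3495} - 68\right) \frac{1}{1968} = \left(- \frac{239747}{3495}\right) \frac{1}{1968} = - \frac{239747}{6878160}$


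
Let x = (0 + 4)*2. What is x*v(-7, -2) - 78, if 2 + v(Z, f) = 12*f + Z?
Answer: -342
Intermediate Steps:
v(Z, f) = -2 + Z + 12*f (v(Z, f) = -2 + (12*f + Z) = -2 + (Z + 12*f) = -2 + Z + 12*f)
x = 8 (x = 4*2 = 8)
x*v(-7, -2) - 78 = 8*(-2 - 7 + 12*(-2)) - 78 = 8*(-2 - 7 - 24) - 78 = 8*(-33) - 78 = -264 - 78 = -342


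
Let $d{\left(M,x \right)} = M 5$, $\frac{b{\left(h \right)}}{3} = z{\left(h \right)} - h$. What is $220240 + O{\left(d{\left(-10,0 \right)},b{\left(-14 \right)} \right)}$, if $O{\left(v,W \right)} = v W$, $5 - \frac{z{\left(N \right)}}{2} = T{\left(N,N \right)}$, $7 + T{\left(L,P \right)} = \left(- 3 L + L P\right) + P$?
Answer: $281740$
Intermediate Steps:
$T{\left(L,P \right)} = -7 + P - 3 L + L P$ ($T{\left(L,P \right)} = -7 + \left(\left(- 3 L + L P\right) + P\right) = -7 + \left(P - 3 L + L P\right) = -7 + P - 3 L + L P$)
$z{\left(N \right)} = 24 - 2 N^{2} + 4 N$ ($z{\left(N \right)} = 10 - 2 \left(-7 + N - 3 N + N N\right) = 10 - 2 \left(-7 + N - 3 N + N^{2}\right) = 10 - 2 \left(-7 + N^{2} - 2 N\right) = 10 + \left(14 - 2 N^{2} + 4 N\right) = 24 - 2 N^{2} + 4 N$)
$b{\left(h \right)} = 72 - 6 h^{2} + 9 h$ ($b{\left(h \right)} = 3 \left(\left(24 - 2 h^{2} + 4 h\right) - h\right) = 3 \left(24 - 2 h^{2} + 3 h\right) = 72 - 6 h^{2} + 9 h$)
$d{\left(M,x \right)} = 5 M$
$O{\left(v,W \right)} = W v$
$220240 + O{\left(d{\left(-10,0 \right)},b{\left(-14 \right)} \right)} = 220240 + \left(72 - 6 \left(-14\right)^{2} + 9 \left(-14\right)\right) 5 \left(-10\right) = 220240 + \left(72 - 1176 - 126\right) \left(-50\right) = 220240 - -61500 = 220240 + 61500 = 281740$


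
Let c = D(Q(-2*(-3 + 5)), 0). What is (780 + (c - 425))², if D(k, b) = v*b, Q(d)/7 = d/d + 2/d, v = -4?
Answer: 126025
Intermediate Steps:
Q(d) = 7 + 14/d (Q(d) = 7*(d/d + 2/d) = 7*(1 + 2/d) = 7 + 14/d)
D(k, b) = -4*b
c = 0 (c = -4*0 = 0)
(780 + (c - 425))² = (780 + (0 - 425))² = (780 - 425)² = 355² = 126025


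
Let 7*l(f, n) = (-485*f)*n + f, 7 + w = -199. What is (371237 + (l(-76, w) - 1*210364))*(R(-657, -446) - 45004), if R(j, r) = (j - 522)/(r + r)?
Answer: 37086549637375/892 ≈ 4.1577e+10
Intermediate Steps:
R(j, r) = (-522 + j)/(2*r) (R(j, r) = (-522 + j)/((2*r)) = (-522 + j)*(1/(2*r)) = (-522 + j)/(2*r))
w = -206 (w = -7 - 199 = -206)
l(f, n) = f/7 - 485*f*n/7 (l(f, n) = ((-485*f)*n + f)/7 = (-485*f*n + f)/7 = (f - 485*f*n)/7 = f/7 - 485*f*n/7)
(371237 + (l(-76, w) - 1*210364))*(R(-657, -446) - 45004) = (371237 + ((1/7)*(-76)*(1 - 485*(-206)) - 1*210364))*((1/2)*(-522 - 657)/(-446) - 45004) = (371237 + ((1/7)*(-76)*(1 + 99910) - 210364))*((1/2)*(-1/446)*(-1179) - 45004) = (371237 + ((1/7)*(-76)*99911 - 210364))*(1179/892 - 45004) = (371237 + (-1084748 - 210364))*(-40142389/892) = (371237 - 1295112)*(-40142389/892) = -923875*(-40142389/892) = 37086549637375/892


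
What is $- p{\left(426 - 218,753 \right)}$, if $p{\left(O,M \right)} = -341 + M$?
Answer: $-412$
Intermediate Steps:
$- p{\left(426 - 218,753 \right)} = - (-341 + 753) = \left(-1\right) 412 = -412$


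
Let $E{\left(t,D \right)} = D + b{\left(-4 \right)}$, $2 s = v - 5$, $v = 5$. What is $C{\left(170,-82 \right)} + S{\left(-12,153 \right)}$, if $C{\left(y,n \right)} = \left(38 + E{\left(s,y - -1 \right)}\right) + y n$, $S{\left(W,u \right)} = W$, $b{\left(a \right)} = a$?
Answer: $-13747$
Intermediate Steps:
$s = 0$ ($s = \frac{5 - 5}{2} = \frac{1}{2} \cdot 0 = 0$)
$E{\left(t,D \right)} = -4 + D$ ($E{\left(t,D \right)} = D - 4 = -4 + D$)
$C{\left(y,n \right)} = 35 + y + n y$ ($C{\left(y,n \right)} = \left(38 + \left(-4 + \left(y - -1\right)\right)\right) + y n = \left(38 + \left(-4 + \left(y + 1\right)\right)\right) + n y = \left(38 + \left(-4 + \left(1 + y\right)\right)\right) + n y = \left(38 + \left(-3 + y\right)\right) + n y = \left(35 + y\right) + n y = 35 + y + n y$)
$C{\left(170,-82 \right)} + S{\left(-12,153 \right)} = \left(35 + 170 - 13940\right) - 12 = -13735 - 12 = -13747$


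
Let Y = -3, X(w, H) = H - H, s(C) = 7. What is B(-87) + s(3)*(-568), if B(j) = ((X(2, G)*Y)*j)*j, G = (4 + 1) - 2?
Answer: -3976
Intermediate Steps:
G = 3 (G = 5 - 2 = 3)
X(w, H) = 0
B(j) = 0 (B(j) = ((0*(-3))*j)*j = (0*j)*j = 0*j = 0)
B(-87) + s(3)*(-568) = 0 + 7*(-568) = 0 - 3976 = -3976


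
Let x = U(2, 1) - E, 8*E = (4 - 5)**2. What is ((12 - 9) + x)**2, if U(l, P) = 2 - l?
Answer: 529/64 ≈ 8.2656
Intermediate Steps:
E = 1/8 (E = (4 - 5)**2/8 = (1/8)*(-1)**2 = (1/8)*1 = 1/8 ≈ 0.12500)
x = -1/8 (x = (2 - 1*2) - 1*1/8 = (2 - 2) - 1/8 = 0 - 1/8 = -1/8 ≈ -0.12500)
((12 - 9) + x)**2 = ((12 - 9) - 1/8)**2 = (3 - 1/8)**2 = (23/8)**2 = 529/64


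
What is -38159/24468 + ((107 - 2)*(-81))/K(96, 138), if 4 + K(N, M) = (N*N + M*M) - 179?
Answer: -60928123/32713716 ≈ -1.8625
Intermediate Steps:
K(N, M) = -183 + M² + N² (K(N, M) = -4 + ((N*N + M*M) - 179) = -4 + ((N² + M²) - 179) = -4 + ((M² + N²) - 179) = -4 + (-179 + M² + N²) = -183 + M² + N²)
-38159/24468 + ((107 - 2)*(-81))/K(96, 138) = -38159/24468 + ((107 - 2)*(-81))/(-183 + 138² + 96²) = -38159*1/24468 + (105*(-81))/(-183 + 19044 + 9216) = -38159/24468 - 8505/28077 = -38159/24468 - 8505*1/28077 = -38159/24468 - 405/1337 = -60928123/32713716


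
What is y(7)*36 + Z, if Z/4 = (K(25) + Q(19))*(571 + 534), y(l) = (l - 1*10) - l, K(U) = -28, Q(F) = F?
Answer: -40140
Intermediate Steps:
y(l) = -10 (y(l) = (l - 10) - l = (-10 + l) - l = -10)
Z = -39780 (Z = 4*((-28 + 19)*(571 + 534)) = 4*(-9*1105) = 4*(-9945) = -39780)
y(7)*36 + Z = -10*36 - 39780 = -360 - 39780 = -40140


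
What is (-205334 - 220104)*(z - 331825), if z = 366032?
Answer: -14552957666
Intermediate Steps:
(-205334 - 220104)*(z - 331825) = (-205334 - 220104)*(366032 - 331825) = -425438*34207 = -14552957666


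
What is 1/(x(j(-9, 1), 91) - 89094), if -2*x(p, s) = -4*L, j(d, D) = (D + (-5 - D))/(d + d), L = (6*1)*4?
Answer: -1/89046 ≈ -1.1230e-5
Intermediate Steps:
L = 24 (L = 6*4 = 24)
j(d, D) = -5/(2*d) (j(d, D) = -5*1/(2*d) = -5/(2*d))
x(p, s) = 48 (x(p, s) = -(-2)*24 = -1/2*(-96) = 48)
1/(x(j(-9, 1), 91) - 89094) = 1/(48 - 89094) = 1/(-89046) = -1/89046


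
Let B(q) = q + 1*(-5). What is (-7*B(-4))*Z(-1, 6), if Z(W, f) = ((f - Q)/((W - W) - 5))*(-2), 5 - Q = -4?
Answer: -378/5 ≈ -75.600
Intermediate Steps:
Q = 9 (Q = 5 - 1*(-4) = 5 + 4 = 9)
Z(W, f) = -18/5 + 2*f/5 (Z(W, f) = ((f - 1*9)/((W - W) - 5))*(-2) = ((f - 9)/(0 - 5))*(-2) = ((-9 + f)/(-5))*(-2) = -(-9 + f)/5*(-2) = (9/5 - f/5)*(-2) = -18/5 + 2*f/5)
B(q) = -5 + q (B(q) = q - 5 = -5 + q)
(-7*B(-4))*Z(-1, 6) = (-7*(-5 - 4))*(-18/5 + (2/5)*6) = (-7*(-9))*(-18/5 + 12/5) = 63*(-6/5) = -378/5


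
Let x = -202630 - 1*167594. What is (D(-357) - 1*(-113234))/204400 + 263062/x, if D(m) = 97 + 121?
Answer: -367725611/2364805800 ≈ -0.15550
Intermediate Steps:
D(m) = 218
x = -370224 (x = -202630 - 167594 = -370224)
(D(-357) - 1*(-113234))/204400 + 263062/x = (218 - 1*(-113234))/204400 + 263062/(-370224) = (218 + 113234)*(1/204400) + 263062*(-1/370224) = 113452*(1/204400) - 131531/185112 = 28363/51100 - 131531/185112 = -367725611/2364805800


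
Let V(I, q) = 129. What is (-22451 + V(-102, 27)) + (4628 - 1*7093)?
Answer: -24787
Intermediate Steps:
(-22451 + V(-102, 27)) + (4628 - 1*7093) = (-22451 + 129) + (4628 - 1*7093) = -22322 + (4628 - 7093) = -22322 - 2465 = -24787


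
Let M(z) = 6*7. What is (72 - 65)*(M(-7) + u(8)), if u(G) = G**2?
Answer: 742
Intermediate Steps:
M(z) = 42
(72 - 65)*(M(-7) + u(8)) = (72 - 65)*(42 + 8**2) = 7*(42 + 64) = 7*106 = 742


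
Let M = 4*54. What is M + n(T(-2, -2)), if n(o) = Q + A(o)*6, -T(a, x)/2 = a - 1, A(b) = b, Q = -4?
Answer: 248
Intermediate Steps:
T(a, x) = 2 - 2*a (T(a, x) = -2*(a - 1) = -2*(-1 + a) = 2 - 2*a)
M = 216
n(o) = -4 + 6*o (n(o) = -4 + o*6 = -4 + 6*o)
M + n(T(-2, -2)) = 216 + (-4 + 6*(2 - 2*(-2))) = 216 + (-4 + 6*(2 + 4)) = 216 + (-4 + 6*6) = 216 + (-4 + 36) = 216 + 32 = 248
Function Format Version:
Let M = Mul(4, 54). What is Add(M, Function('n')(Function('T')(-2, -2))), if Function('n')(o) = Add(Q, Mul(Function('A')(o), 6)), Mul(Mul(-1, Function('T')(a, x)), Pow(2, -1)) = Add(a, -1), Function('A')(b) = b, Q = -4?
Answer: 248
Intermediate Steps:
Function('T')(a, x) = Add(2, Mul(-2, a)) (Function('T')(a, x) = Mul(-2, Add(a, -1)) = Mul(-2, Add(-1, a)) = Add(2, Mul(-2, a)))
M = 216
Function('n')(o) = Add(-4, Mul(6, o)) (Function('n')(o) = Add(-4, Mul(o, 6)) = Add(-4, Mul(6, o)))
Add(M, Function('n')(Function('T')(-2, -2))) = Add(216, Add(-4, Mul(6, Add(2, Mul(-2, -2))))) = Add(216, Add(-4, Mul(6, Add(2, 4)))) = Add(216, Add(-4, Mul(6, 6))) = Add(216, Add(-4, 36)) = Add(216, 32) = 248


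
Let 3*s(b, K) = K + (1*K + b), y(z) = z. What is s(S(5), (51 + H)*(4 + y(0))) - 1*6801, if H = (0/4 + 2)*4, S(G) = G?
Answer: -6642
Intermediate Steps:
H = 8 (H = (0*(¼) + 2)*4 = (0 + 2)*4 = 2*4 = 8)
s(b, K) = b/3 + 2*K/3 (s(b, K) = (K + (1*K + b))/3 = (K + (K + b))/3 = (b + 2*K)/3 = b/3 + 2*K/3)
s(S(5), (51 + H)*(4 + y(0))) - 1*6801 = ((⅓)*5 + 2*((51 + 8)*(4 + 0))/3) - 1*6801 = (5/3 + 2*(59*4)/3) - 6801 = (5/3 + (⅔)*236) - 6801 = (5/3 + 472/3) - 6801 = 159 - 6801 = -6642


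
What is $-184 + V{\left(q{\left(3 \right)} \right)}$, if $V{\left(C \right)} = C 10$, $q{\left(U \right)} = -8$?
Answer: $-264$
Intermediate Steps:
$V{\left(C \right)} = 10 C$
$-184 + V{\left(q{\left(3 \right)} \right)} = -184 + 10 \left(-8\right) = -184 - 80 = -264$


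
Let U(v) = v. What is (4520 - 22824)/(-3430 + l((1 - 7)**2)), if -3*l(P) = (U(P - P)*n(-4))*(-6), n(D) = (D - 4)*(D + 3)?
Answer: 9152/1715 ≈ 5.3364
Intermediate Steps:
n(D) = (-4 + D)*(3 + D)
l(P) = 0 (l(P) = -(P - P)*(-12 + (-4)**2 - 1*(-4))*(-6)/3 = -0*(-12 + 16 + 4)*(-6)/3 = -0*8*(-6)/3 = -0*(-6) = -1/3*0 = 0)
(4520 - 22824)/(-3430 + l((1 - 7)**2)) = (4520 - 22824)/(-3430 + 0) = -18304/(-3430) = -18304*(-1/3430) = 9152/1715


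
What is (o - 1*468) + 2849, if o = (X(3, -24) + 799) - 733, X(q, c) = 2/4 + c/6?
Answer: 4887/2 ≈ 2443.5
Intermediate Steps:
X(q, c) = 1/2 + c/6 (X(q, c) = 2*(1/4) + c*(1/6) = 1/2 + c/6)
o = 125/2 (o = ((1/2 + (1/6)*(-24)) + 799) - 733 = ((1/2 - 4) + 799) - 733 = (-7/2 + 799) - 733 = 1591/2 - 733 = 125/2 ≈ 62.500)
(o - 1*468) + 2849 = (125/2 - 1*468) + 2849 = (125/2 - 468) + 2849 = -811/2 + 2849 = 4887/2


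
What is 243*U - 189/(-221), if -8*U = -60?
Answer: 805923/442 ≈ 1823.4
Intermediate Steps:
U = 15/2 (U = -1/8*(-60) = 15/2 ≈ 7.5000)
243*U - 189/(-221) = 243*(15/2) - 189/(-221) = 3645/2 - 189*(-1/221) = 3645/2 + 189/221 = 805923/442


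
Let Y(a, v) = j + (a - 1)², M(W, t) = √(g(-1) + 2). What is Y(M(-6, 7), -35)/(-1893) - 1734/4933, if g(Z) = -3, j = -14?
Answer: -3213400/9338169 + 2*I/1893 ≈ -0.34411 + 0.0010565*I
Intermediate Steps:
M(W, t) = I (M(W, t) = √(-3 + 2) = √(-1) = I)
Y(a, v) = -14 + (-1 + a)² (Y(a, v) = -14 + (a - 1)² = -14 + (-1 + a)²)
Y(M(-6, 7), -35)/(-1893) - 1734/4933 = (-14 + (-1 + I)²)/(-1893) - 1734/4933 = (-14 + (-1 + I)²)*(-1/1893) - 1734*1/4933 = (14/1893 - (-1 + I)²/1893) - 1734/4933 = -3213400/9338169 - (-1 + I)²/1893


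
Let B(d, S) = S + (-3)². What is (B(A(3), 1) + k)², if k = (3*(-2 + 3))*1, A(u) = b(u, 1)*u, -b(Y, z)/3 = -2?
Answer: 169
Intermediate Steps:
b(Y, z) = 6 (b(Y, z) = -3*(-2) = 6)
A(u) = 6*u
B(d, S) = 9 + S (B(d, S) = S + 9 = 9 + S)
k = 3 (k = (3*1)*1 = 3*1 = 3)
(B(A(3), 1) + k)² = ((9 + 1) + 3)² = (10 + 3)² = 13² = 169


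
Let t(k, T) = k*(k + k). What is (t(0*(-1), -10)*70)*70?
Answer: 0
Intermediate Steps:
t(k, T) = 2*k**2 (t(k, T) = k*(2*k) = 2*k**2)
(t(0*(-1), -10)*70)*70 = ((2*(0*(-1))**2)*70)*70 = ((2*0**2)*70)*70 = ((2*0)*70)*70 = (0*70)*70 = 0*70 = 0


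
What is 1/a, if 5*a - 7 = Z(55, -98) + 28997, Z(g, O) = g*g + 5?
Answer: 5/32034 ≈ 0.00015608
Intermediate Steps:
Z(g, O) = 5 + g² (Z(g, O) = g² + 5 = 5 + g²)
a = 32034/5 (a = 7/5 + ((5 + 55²) + 28997)/5 = 7/5 + ((5 + 3025) + 28997)/5 = 7/5 + (3030 + 28997)/5 = 7/5 + (⅕)*32027 = 7/5 + 32027/5 = 32034/5 ≈ 6406.8)
1/a = 1/(32034/5) = 5/32034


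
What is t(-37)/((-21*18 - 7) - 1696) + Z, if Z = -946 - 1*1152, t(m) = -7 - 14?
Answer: -4365917/2081 ≈ -2098.0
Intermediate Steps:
t(m) = -21
Z = -2098 (Z = -946 - 1152 = -2098)
t(-37)/((-21*18 - 7) - 1696) + Z = -21/((-21*18 - 7) - 1696) - 2098 = -21/((-378 - 7) - 1696) - 2098 = -21/(-385 - 1696) - 2098 = -21/(-2081) - 2098 = -21*(-1/2081) - 2098 = 21/2081 - 2098 = -4365917/2081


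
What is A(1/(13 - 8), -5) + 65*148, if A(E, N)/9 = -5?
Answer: 9575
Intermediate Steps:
A(E, N) = -45 (A(E, N) = 9*(-5) = -45)
A(1/(13 - 8), -5) + 65*148 = -45 + 65*148 = -45 + 9620 = 9575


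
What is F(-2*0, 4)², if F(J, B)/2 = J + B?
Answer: 64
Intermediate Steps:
F(J, B) = 2*B + 2*J (F(J, B) = 2*(J + B) = 2*(B + J) = 2*B + 2*J)
F(-2*0, 4)² = (2*4 + 2*(-2*0))² = (8 + 2*0)² = (8 + 0)² = 8² = 64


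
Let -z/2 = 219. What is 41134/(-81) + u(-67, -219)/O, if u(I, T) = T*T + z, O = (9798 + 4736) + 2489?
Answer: -696374719/1378863 ≈ -505.04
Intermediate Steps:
z = -438 (z = -2*219 = -438)
O = 17023 (O = 14534 + 2489 = 17023)
u(I, T) = -438 + T² (u(I, T) = T*T - 438 = T² - 438 = -438 + T²)
41134/(-81) + u(-67, -219)/O = 41134/(-81) + (-438 + (-219)²)/17023 = 41134*(-1/81) + (-438 + 47961)*(1/17023) = -41134/81 + 47523*(1/17023) = -41134/81 + 47523/17023 = -696374719/1378863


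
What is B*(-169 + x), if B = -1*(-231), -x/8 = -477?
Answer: 842457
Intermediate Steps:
x = 3816 (x = -8*(-477) = 3816)
B = 231
B*(-169 + x) = 231*(-169 + 3816) = 231*3647 = 842457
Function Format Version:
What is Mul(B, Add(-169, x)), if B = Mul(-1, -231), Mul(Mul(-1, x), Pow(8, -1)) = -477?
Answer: 842457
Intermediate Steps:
x = 3816 (x = Mul(-8, -477) = 3816)
B = 231
Mul(B, Add(-169, x)) = Mul(231, Add(-169, 3816)) = Mul(231, 3647) = 842457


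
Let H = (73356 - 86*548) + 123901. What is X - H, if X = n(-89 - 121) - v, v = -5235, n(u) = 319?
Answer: -144575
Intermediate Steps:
H = 150129 (H = (73356 - 47128) + 123901 = 26228 + 123901 = 150129)
X = 5554 (X = 319 - 1*(-5235) = 319 + 5235 = 5554)
X - H = 5554 - 1*150129 = 5554 - 150129 = -144575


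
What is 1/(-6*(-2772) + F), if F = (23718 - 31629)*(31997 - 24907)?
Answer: -1/56072358 ≈ -1.7834e-8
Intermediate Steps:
F = -56088990 (F = -7911*7090 = -56088990)
1/(-6*(-2772) + F) = 1/(-6*(-2772) - 56088990) = 1/(16632 - 56088990) = 1/(-56072358) = -1/56072358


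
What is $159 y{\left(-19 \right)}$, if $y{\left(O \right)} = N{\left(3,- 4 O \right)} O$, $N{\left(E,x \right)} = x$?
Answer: $-229596$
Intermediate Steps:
$y{\left(O \right)} = - 4 O^{2}$ ($y{\left(O \right)} = - 4 O O = - 4 O^{2}$)
$159 y{\left(-19 \right)} = 159 \left(- 4 \left(-19\right)^{2}\right) = 159 \left(\left(-4\right) 361\right) = 159 \left(-1444\right) = -229596$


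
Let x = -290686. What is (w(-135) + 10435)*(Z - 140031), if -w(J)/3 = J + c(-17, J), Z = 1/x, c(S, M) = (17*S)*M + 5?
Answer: 2161845272790370/145343 ≈ 1.4874e+10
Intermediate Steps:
c(S, M) = 5 + 17*M*S (c(S, M) = 17*M*S + 5 = 5 + 17*M*S)
Z = -1/290686 (Z = 1/(-290686) = -1/290686 ≈ -3.4401e-6)
w(J) = -15 + 864*J (w(J) = -3*(J + (5 + 17*J*(-17))) = -3*(J + (5 - 289*J)) = -3*(5 - 288*J) = -15 + 864*J)
(w(-135) + 10435)*(Z - 140031) = ((-15 + 864*(-135)) + 10435)*(-1/290686 - 140031) = ((-15 - 116640) + 10435)*(-40705051267/290686) = (-116655 + 10435)*(-40705051267/290686) = -106220*(-40705051267/290686) = 2161845272790370/145343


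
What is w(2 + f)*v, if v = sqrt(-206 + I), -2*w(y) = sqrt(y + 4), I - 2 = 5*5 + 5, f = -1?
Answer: -I*sqrt(870)/2 ≈ -14.748*I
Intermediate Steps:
I = 32 (I = 2 + (5*5 + 5) = 2 + (25 + 5) = 2 + 30 = 32)
w(y) = -sqrt(4 + y)/2 (w(y) = -sqrt(y + 4)/2 = -sqrt(4 + y)/2)
v = I*sqrt(174) (v = sqrt(-206 + 32) = sqrt(-174) = I*sqrt(174) ≈ 13.191*I)
w(2 + f)*v = (-sqrt(4 + (2 - 1))/2)*(I*sqrt(174)) = (-sqrt(4 + 1)/2)*(I*sqrt(174)) = (-sqrt(5)/2)*(I*sqrt(174)) = -I*sqrt(870)/2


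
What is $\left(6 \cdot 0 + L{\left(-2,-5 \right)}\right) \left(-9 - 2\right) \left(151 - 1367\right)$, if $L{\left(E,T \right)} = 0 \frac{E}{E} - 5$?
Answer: $-66880$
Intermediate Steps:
$L{\left(E,T \right)} = -5$ ($L{\left(E,T \right)} = 0 \cdot 1 - 5 = 0 - 5 = -5$)
$\left(6 \cdot 0 + L{\left(-2,-5 \right)}\right) \left(-9 - 2\right) \left(151 - 1367\right) = \left(6 \cdot 0 - 5\right) \left(-9 - 2\right) \left(151 - 1367\right) = \left(0 - 5\right) \left(-11\right) \left(-1216\right) = \left(-5\right) \left(-11\right) \left(-1216\right) = 55 \left(-1216\right) = -66880$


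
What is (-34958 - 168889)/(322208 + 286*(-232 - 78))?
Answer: -29121/33364 ≈ -0.87283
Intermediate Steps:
(-34958 - 168889)/(322208 + 286*(-232 - 78)) = -203847/(322208 + 286*(-310)) = -203847/(322208 - 88660) = -203847/233548 = -203847*1/233548 = -29121/33364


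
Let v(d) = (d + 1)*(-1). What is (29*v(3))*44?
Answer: -5104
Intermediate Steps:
v(d) = -1 - d (v(d) = (1 + d)*(-1) = -1 - d)
(29*v(3))*44 = (29*(-1 - 1*3))*44 = (29*(-1 - 3))*44 = (29*(-4))*44 = -116*44 = -5104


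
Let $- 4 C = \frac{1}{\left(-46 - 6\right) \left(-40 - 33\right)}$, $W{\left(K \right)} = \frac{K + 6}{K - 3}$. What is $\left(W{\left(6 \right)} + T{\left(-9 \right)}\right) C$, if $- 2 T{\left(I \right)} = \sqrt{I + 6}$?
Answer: $- \frac{1}{3796} + \frac{i \sqrt{3}}{30368} \approx -0.00026344 + 5.7035 \cdot 10^{-5} i$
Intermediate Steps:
$W{\left(K \right)} = \frac{6 + K}{-3 + K}$
$T{\left(I \right)} = - \frac{\sqrt{6 + I}}{2}$ ($T{\left(I \right)} = - \frac{\sqrt{I + 6}}{2} = - \frac{\sqrt{6 + I}}{2}$)
$C = - \frac{1}{15184}$ ($C = - \frac{1}{4 \left(-46 - 6\right) \left(-40 - 33\right)} = - \frac{1}{4 \left(\left(-52\right) \left(-73\right)\right)} = - \frac{1}{4 \cdot 3796} = \left(- \frac{1}{4}\right) \frac{1}{3796} = - \frac{1}{15184} \approx -6.5859 \cdot 10^{-5}$)
$\left(W{\left(6 \right)} + T{\left(-9 \right)}\right) C = \left(\frac{6 + 6}{-3 + 6} - \frac{\sqrt{6 - 9}}{2}\right) \left(- \frac{1}{15184}\right) = \left(\frac{1}{3} \cdot 12 - \frac{\sqrt{-3}}{2}\right) \left(- \frac{1}{15184}\right) = \left(\frac{1}{3} \cdot 12 - \frac{i \sqrt{3}}{2}\right) \left(- \frac{1}{15184}\right) = \left(4 - \frac{i \sqrt{3}}{2}\right) \left(- \frac{1}{15184}\right) = - \frac{1}{3796} + \frac{i \sqrt{3}}{30368}$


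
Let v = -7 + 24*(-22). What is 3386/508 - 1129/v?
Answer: 1192521/135890 ≈ 8.7756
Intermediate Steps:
v = -535 (v = -7 - 528 = -535)
3386/508 - 1129/v = 3386/508 - 1129/(-535) = 3386*(1/508) - 1129*(-1/535) = 1693/254 + 1129/535 = 1192521/135890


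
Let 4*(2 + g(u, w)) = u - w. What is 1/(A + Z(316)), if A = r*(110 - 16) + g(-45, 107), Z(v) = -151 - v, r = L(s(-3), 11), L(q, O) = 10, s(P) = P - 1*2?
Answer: 1/433 ≈ 0.0023095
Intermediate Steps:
s(P) = -2 + P (s(P) = P - 2 = -2 + P)
r = 10
g(u, w) = -2 - w/4 + u/4 (g(u, w) = -2 + (u - w)/4 = -2 + (-w/4 + u/4) = -2 - w/4 + u/4)
A = 900 (A = 10*(110 - 16) + (-2 - ¼*107 + (¼)*(-45)) = 10*94 + (-2 - 107/4 - 45/4) = 940 - 40 = 900)
1/(A + Z(316)) = 1/(900 + (-151 - 1*316)) = 1/(900 + (-151 - 316)) = 1/(900 - 467) = 1/433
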